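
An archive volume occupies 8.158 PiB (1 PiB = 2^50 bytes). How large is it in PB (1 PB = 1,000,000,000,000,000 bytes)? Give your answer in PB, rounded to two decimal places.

8.158 PiB = 8.158 × 2^50 bytes = 9,185,091,440,022,126.592 bytes
1 PB = 10^15 bytes = 1,000,000,000,000,000 bytes
9,185,091,440,022,126.592 / 1,000,000,000,000,000 = 9.19 PB

9.19 PB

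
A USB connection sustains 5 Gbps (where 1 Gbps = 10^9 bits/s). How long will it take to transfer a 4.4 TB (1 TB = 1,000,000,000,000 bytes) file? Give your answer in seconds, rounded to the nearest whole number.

4.4 TB = 4,400,000,000,000 bytes = 35,200,000,000,000 bits
5 Gbps = 5,000,000,000 bits/s
time = 35,200,000,000,000 / 5,000,000,000 = 7,040 s

7,040 seconds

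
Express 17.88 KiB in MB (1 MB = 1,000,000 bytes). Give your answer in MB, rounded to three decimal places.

0.018 MB

17.88 KiB × 1,024 bytes/KiB = 18,309.12 bytes
1 MB = 10^6 bytes = 1,000,000 bytes
18,309.12 / 1,000,000 = 0.018 MB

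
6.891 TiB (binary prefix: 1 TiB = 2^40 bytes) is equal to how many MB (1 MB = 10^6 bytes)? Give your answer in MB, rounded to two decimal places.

7,576,734.63 MB

6.891 TiB × 1,099,511,627,776 bytes/TiB = 7,576,734,627,004.416 bytes
1 MB = 1,000,000 bytes
7,576,734,627,004.416 / 1,000,000 = 7,576,734.63 MB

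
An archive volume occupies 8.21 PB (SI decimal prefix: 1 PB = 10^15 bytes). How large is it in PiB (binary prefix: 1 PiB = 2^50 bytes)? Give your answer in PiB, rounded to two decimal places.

7.29 PiB

8.21 PB = 8.21 × 10^15 bytes = 8,210,000,000,000,000 bytes
1 PiB = 2^50 bytes = 1,125,899,906,842,624 bytes
8,210,000,000,000,000 / 1,125,899,906,842,624 = 7.29 PiB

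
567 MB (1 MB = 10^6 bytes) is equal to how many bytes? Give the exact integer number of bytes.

567,000,000 bytes

567 × 1,000,000 = 567,000,000 bytes  (1 MB = 10^6 bytes)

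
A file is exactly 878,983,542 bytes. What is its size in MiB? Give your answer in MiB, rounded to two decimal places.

878,983,542 bytes given.
1 MiB = 1,048,576 bytes
878,983,542 / 1,048,576 = 838.26 MiB

838.26 MiB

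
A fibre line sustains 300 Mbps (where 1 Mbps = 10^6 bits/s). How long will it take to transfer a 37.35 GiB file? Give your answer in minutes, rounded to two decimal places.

17.82 minutes

37.35 GiB = 40,104,257,126.4 bytes = 320,834,057,011.2 bits
300 Mbps = 300,000,000 bits/s
time = 320,834,057,011.2 / 300,000,000 = 1,069.447 s
1,069.447 s / 60 = 17.82 minutes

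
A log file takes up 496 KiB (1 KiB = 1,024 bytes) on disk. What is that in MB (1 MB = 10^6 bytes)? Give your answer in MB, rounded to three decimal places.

496 KiB × 1,024 bytes/KiB = 507,904 bytes
1 MB = 10^6 bytes = 1,000,000 bytes
507,904 / 1,000,000 = 0.508 MB

0.508 MB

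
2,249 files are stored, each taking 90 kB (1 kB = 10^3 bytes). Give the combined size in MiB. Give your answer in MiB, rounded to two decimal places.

Total = 2,249 × 90 kB = 202,410 kB
= 202,410 × 1,000 bytes = 202,410,000 bytes
1 MiB = 1,048,576 bytes
202,410,000 / 1,048,576 = 193.03 MiB

193.03 MiB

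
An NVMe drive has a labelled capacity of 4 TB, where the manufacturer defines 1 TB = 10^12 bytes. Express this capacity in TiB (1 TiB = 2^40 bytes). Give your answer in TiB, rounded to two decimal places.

4 TB × 1,000,000,000,000 bytes/TB = 4,000,000,000,000 bytes
1 TiB = 2^40 bytes = 1,099,511,627,776 bytes
4,000,000,000,000 / 1,099,511,627,776 = 3.64 TiB

3.64 TiB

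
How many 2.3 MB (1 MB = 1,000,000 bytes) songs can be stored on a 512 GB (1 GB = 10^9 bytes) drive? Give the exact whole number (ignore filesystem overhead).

Capacity: 512 GB = 512,000,000,000 bytes
Per item: 2.3 MB = 2,300,000 bytes
⌊512,000,000,000 / 2,300,000⌋ = 222,608

222,608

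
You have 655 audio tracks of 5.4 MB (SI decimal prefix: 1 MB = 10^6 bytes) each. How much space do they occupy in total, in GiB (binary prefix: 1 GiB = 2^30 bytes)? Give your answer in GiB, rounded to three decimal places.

Total = 655 × 5.4 MB = 3537 MB
= 3537 × 1,000,000 bytes = 3,537,000,000 bytes
1 GiB = 1,073,741,824 bytes
3,537,000,000 / 1,073,741,824 = 3.294 GiB

3.294 GiB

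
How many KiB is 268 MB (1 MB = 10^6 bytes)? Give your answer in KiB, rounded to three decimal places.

268 MB = 268 × 10^6 bytes = 268,000,000 bytes
1 KiB = 2^10 bytes = 1,024 bytes
268,000,000 / 1,024 = 261,718.750 KiB

261,718.750 KiB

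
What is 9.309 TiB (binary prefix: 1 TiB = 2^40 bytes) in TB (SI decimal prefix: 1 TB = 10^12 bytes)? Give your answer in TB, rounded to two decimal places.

9.309 TiB = 9.309 × 2^40 bytes = 10,235,353,742,966.784 bytes
1 TB = 10^12 bytes = 1,000,000,000,000 bytes
10,235,353,742,966.784 / 1,000,000,000,000 = 10.24 TB

10.24 TB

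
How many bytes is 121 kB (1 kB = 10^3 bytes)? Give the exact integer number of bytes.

121,000 bytes

121 × 1,000 = 121,000 bytes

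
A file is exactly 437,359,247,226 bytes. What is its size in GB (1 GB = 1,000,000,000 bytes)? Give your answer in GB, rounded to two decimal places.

437,359,247,226 bytes given.
1 GB = 10^9 bytes = 1,000,000,000 bytes
437,359,247,226 / 1,000,000,000 = 437.36 GB

437.36 GB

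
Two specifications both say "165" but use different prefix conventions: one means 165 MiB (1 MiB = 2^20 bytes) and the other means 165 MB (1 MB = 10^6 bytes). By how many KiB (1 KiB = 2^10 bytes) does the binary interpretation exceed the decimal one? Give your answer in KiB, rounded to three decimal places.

7,827.188 KiB

165 MiB = 165 × 1,048,576 = 173,015,040 bytes
165 MB = 165 × 1,000,000 = 165,000,000 bytes
difference = 8,015,040 bytes
8,015,040 / 1,024 = 7,827.188 KiB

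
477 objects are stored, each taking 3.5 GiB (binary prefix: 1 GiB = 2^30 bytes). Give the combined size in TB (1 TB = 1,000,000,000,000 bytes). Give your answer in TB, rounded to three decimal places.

Total = 477 × 3.5 GiB = 1669.5 GiB
= 1669.5 × 1,073,741,824 bytes = 1,792,611,975,168 bytes
1 TB = 1,000,000,000,000 bytes
1,792,611,975,168 / 1,000,000,000,000 = 1.793 TB

1.793 TB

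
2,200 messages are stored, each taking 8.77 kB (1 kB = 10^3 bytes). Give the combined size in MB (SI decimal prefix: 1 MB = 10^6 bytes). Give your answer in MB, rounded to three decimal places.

19.294 MB

Total = 2,200 × 8.77 kB = 19,294 kB
= 19,294 × 1,000 bytes = 19,294,000 bytes
1 MB = 1,000,000 bytes
19,294,000 / 1,000,000 = 19.294 MB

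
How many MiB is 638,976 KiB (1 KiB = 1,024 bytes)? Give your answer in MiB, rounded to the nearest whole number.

624 MiB

638,976 KiB = 638,976 × 2^10 bytes = 654,311,424 bytes
1 MiB = 1,048,576 bytes
654,311,424 / 1,048,576 = 624 MiB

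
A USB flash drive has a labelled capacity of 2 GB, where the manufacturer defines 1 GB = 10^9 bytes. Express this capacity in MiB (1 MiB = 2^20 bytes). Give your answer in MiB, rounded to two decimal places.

1,907.35 MiB

2 GB = 2 × 10^9 bytes = 2,000,000,000 bytes
1 MiB = 2^20 bytes = 1,048,576 bytes
2,000,000,000 / 1,048,576 = 1,907.35 MiB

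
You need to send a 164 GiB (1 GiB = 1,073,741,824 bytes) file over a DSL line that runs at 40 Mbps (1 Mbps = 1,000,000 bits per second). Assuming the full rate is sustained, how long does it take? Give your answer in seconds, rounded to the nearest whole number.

35,219 seconds

164 GiB = 176,093,659,136 bytes = 1,408,749,273,088 bits
40 Mbps = 40,000,000 bits/s
time = 1,408,749,273,088 / 40,000,000 = 35,219 s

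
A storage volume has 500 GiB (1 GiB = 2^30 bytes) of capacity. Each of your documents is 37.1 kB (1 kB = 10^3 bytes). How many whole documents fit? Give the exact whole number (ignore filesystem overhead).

Capacity: 500 GiB = 536,870,912,000 bytes
Per item: 37.1 kB = 37,100 bytes
⌊536,870,912,000 / 37,100⌋ = 14,470,914

14,470,914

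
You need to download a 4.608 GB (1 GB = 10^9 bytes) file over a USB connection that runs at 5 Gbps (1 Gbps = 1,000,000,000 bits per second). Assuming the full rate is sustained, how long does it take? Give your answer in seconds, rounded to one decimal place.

7.4 seconds

4.608 GB = 4,608,000,000 bytes = 36,864,000,000 bits
5 Gbps = 5,000,000,000 bits/s
time = 36,864,000,000 / 5,000,000,000 = 7.4 s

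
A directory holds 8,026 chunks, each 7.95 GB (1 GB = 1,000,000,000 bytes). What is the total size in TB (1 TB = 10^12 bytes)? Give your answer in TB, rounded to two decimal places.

Total = 8,026 × 7.95 GB = 63806.7 GB
= 63806.7 × 1,000,000,000 bytes = 63,806,700,000,000 bytes
1 TB = 1,000,000,000,000 bytes
63,806,700,000,000 / 1,000,000,000,000 = 63.81 TB

63.81 TB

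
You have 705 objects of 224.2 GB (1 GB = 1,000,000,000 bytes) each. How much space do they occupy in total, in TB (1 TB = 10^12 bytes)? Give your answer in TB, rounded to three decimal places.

158.061 TB

Total = 705 × 224.2 GB = 158,061 GB
= 158,061 × 1,000,000,000 bytes = 158,061,000,000,000 bytes
1 TB = 1,000,000,000,000 bytes
158,061,000,000,000 / 1,000,000,000,000 = 158.061 TB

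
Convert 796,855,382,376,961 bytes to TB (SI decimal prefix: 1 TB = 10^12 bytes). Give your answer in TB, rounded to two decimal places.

796,855,382,376,961 bytes given.
1 TB = 10^12 bytes = 1,000,000,000,000 bytes
796,855,382,376,961 / 1,000,000,000,000 = 796.86 TB

796.86 TB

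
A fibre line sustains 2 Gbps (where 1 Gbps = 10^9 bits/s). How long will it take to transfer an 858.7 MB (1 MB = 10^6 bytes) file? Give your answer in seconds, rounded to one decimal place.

858.7 MB = 858,700,000 bytes = 6,869,600,000 bits
2 Gbps = 2,000,000,000 bits/s
time = 6,869,600,000 / 2,000,000,000 = 3.4 s

3.4 seconds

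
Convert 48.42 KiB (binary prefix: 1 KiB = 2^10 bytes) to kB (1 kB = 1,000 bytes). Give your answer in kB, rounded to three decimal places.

48.42 KiB = 48.42 × 2^10 bytes = 49,582.08 bytes
1 kB = 1,000 bytes
49,582.08 / 1,000 = 49.582 kB

49.582 kB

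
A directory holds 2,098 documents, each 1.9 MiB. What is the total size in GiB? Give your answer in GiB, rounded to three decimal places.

3.893 GiB

Total = 2,098 × 1.9 MiB = 3986.2 MiB
= 3986.2 × 1,048,576 bytes = 4,179,833,651.2 bytes
1 GiB = 1,073,741,824 bytes
4,179,833,651.2 / 1,073,741,824 = 3.893 GiB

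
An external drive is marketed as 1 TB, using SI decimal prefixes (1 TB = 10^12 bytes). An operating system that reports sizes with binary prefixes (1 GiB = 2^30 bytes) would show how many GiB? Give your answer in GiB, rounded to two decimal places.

931.32 GiB

1 TB = 1 × 10^12 bytes = 1,000,000,000,000 bytes
1 GiB = 2^30 bytes = 1,073,741,824 bytes
1,000,000,000,000 / 1,073,741,824 = 931.32 GiB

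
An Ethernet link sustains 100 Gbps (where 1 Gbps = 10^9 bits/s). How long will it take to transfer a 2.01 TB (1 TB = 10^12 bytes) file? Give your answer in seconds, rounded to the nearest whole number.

161 seconds

2.01 TB = 2,010,000,000,000 bytes = 16,080,000,000,000 bits
100 Gbps = 100,000,000,000 bits/s
time = 16,080,000,000,000 / 100,000,000,000 = 161 s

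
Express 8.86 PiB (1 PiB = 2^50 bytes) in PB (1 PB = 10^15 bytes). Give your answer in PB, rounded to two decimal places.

8.86 PiB = 8.86 × 2^50 bytes = 9,975,473,174,625,648.64 bytes
1 PB = 1,000,000,000,000,000 bytes
9,975,473,174,625,648.64 / 1,000,000,000,000,000 = 9.98 PB

9.98 PB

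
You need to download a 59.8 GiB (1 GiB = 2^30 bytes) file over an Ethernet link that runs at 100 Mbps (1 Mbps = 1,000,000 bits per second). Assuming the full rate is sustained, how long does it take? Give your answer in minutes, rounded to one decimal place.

59.8 GiB = 64,209,761,075.2 bytes = 513,678,088,601.6 bits
100 Mbps = 100,000,000 bits/s
time = 513,678,088,601.6 / 100,000,000 = 5,136.78 s
5,136.78 s / 60 = 85.6 minutes

85.6 minutes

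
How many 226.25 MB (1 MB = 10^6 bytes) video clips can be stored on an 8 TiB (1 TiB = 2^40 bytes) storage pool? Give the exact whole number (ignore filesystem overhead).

Capacity: 8 TiB = 8,796,093,022,208 bytes
Per item: 226.25 MB = 226,250,000 bytes
⌊8,796,093,022,208 / 226,250,000⌋ = 38,877

38,877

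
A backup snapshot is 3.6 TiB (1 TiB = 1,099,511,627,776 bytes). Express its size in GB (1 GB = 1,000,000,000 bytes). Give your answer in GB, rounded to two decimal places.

3.6 TiB × 1,099,511,627,776 bytes/TiB = 3,958,241,859,993.6 bytes
1 GB = 10^9 bytes = 1,000,000,000 bytes
3,958,241,859,993.6 / 1,000,000,000 = 3,958.24 GB

3,958.24 GB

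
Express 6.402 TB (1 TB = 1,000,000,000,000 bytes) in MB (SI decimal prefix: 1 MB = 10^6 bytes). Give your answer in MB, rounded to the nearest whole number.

6,402,000 MB

6.402 TB = 6.402 × 10^12 bytes = 6,402,000,000,000 bytes
1 MB = 1,000,000 bytes
6,402,000,000,000 / 1,000,000 = 6,402,000 MB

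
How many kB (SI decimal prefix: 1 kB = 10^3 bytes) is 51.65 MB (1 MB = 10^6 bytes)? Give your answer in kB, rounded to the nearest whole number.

51.65 MB × 1,000,000 bytes/MB = 51,650,000 bytes
1 kB = 1,000 bytes
51,650,000 / 1,000 = 51,650 kB

51,650 kB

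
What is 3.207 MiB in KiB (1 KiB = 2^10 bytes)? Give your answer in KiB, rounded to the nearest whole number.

3,284 KiB

3.207 MiB × 1,048,576 bytes/MiB = 3,362,783.232 bytes
1 KiB = 2^10 bytes = 1,024 bytes
3,362,783.232 / 1,024 = 3,284 KiB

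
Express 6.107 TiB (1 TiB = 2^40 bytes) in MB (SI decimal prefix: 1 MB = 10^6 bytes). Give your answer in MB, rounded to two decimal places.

6.107 TiB = 6.107 × 2^40 bytes = 6,714,717,510,828.032 bytes
1 MB = 1,000,000 bytes
6,714,717,510,828.032 / 1,000,000 = 6,714,717.51 MB

6,714,717.51 MB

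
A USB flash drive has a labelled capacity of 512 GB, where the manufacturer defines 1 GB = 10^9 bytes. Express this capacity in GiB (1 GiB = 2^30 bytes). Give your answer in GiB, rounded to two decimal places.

512 GB × 1,000,000,000 bytes/GB = 512,000,000,000 bytes
1 GiB = 2^30 bytes = 1,073,741,824 bytes
512,000,000,000 / 1,073,741,824 = 476.84 GiB

476.84 GiB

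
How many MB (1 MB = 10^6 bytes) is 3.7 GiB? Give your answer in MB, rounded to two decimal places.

3,972.84 MB

3.7 GiB = 3.7 × 2^30 bytes = 3,972,844,748.8 bytes
1 MB = 1,000,000 bytes
3,972,844,748.8 / 1,000,000 = 3,972.84 MB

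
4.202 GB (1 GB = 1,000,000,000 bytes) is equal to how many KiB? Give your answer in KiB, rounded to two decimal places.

4,103,515.63 KiB

4.202 GB = 4.202 × 10^9 bytes = 4,202,000,000 bytes
1 KiB = 2^10 bytes = 1,024 bytes
4,202,000,000 / 1,024 = 4,103,515.63 KiB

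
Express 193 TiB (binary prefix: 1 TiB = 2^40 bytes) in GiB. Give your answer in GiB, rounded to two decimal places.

197,632.00 GiB

193 TiB = 193 × 2^40 bytes = 212,205,744,160,768 bytes
1 GiB = 1,073,741,824 bytes
212,205,744,160,768 / 1,073,741,824 = 197,632.00 GiB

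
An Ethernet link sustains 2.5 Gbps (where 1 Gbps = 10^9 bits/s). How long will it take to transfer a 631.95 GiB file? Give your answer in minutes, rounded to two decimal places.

631.95 GiB = 678,551,145,676.8 bytes = 5,428,409,165,414.4 bits
2.5 Gbps = 2,500,000,000 bits/s
time = 5,428,409,165,414.4 / 2,500,000,000 = 2,171.364 s
2,171.364 s / 60 = 36.19 minutes

36.19 minutes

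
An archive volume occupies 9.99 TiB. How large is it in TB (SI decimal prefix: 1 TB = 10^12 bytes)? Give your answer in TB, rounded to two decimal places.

9.99 TiB = 9.99 × 2^40 bytes = 10,984,121,161,482.24 bytes
1 TB = 1,000,000,000,000 bytes
10,984,121,161,482.24 / 1,000,000,000,000 = 10.98 TB

10.98 TB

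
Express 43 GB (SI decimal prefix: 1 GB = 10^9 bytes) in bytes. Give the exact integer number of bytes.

43 × 1,000,000,000 = 43,000,000,000 bytes

43,000,000,000 bytes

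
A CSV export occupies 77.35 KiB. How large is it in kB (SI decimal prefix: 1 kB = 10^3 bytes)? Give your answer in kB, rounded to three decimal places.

79.206 kB

77.35 KiB = 77.35 × 2^10 bytes = 79,206.4 bytes
1 kB = 10^3 bytes = 1,000 bytes
79,206.4 / 1,000 = 79.206 kB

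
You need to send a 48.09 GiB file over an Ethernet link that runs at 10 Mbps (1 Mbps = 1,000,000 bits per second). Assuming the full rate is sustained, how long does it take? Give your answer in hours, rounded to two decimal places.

11.47 hours

48.09 GiB = 51,636,244,316.16 bytes = 413,089,954,529.28 bits
10 Mbps = 10,000,000 bits/s
time = 413,089,954,529.28 / 10,000,000 = 41,308.9955 s
41,308.9955 s / 3600 = 11.47 hours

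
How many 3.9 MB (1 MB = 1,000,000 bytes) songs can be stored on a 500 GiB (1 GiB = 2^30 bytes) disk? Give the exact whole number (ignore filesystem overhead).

Capacity: 500 GiB = 536,870,912,000 bytes
Per item: 3.9 MB = 3,900,000 bytes
⌊536,870,912,000 / 3,900,000⌋ = 137,659

137,659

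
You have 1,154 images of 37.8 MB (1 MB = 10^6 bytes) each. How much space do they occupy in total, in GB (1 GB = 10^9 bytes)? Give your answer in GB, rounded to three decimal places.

Total = 1,154 × 37.8 MB = 43621.2 MB
= 43621.2 × 1,000,000 bytes = 43,621,200,000 bytes
1 GB = 1,000,000,000 bytes
43,621,200,000 / 1,000,000,000 = 43.621 GB

43.621 GB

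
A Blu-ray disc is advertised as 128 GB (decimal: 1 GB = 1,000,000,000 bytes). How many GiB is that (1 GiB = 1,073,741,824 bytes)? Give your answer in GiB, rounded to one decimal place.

119.2 GiB

128 GB × 1,000,000,000 bytes/GB = 128,000,000,000 bytes
1 GiB = 1,073,741,824 bytes
128,000,000,000 / 1,073,741,824 = 119.2 GiB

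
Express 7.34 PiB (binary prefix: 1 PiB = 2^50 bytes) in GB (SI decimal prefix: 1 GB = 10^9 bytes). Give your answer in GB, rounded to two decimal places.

8,264,105.32 GB

7.34 PiB = 7.34 × 2^50 bytes = 8,264,105,316,224,860.16 bytes
1 GB = 1,000,000,000 bytes
8,264,105,316,224,860.16 / 1,000,000,000 = 8,264,105.32 GB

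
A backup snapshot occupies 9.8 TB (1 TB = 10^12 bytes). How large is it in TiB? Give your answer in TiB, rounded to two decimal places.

8.91 TiB

9.8 TB = 9.8 × 10^12 bytes = 9,800,000,000,000 bytes
1 TiB = 2^40 bytes = 1,099,511,627,776 bytes
9,800,000,000,000 / 1,099,511,627,776 = 8.91 TiB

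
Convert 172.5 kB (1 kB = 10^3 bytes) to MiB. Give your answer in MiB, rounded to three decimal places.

0.165 MiB

172.5 kB = 172.5 × 10^3 bytes = 172,500 bytes
1 MiB = 2^20 bytes = 1,048,576 bytes
172,500 / 1,048,576 = 0.165 MiB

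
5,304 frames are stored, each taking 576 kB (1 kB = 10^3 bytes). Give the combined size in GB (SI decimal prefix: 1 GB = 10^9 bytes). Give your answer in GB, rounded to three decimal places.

3.055 GB

Total = 5,304 × 576 kB = 3,055,104 kB
= 3,055,104 × 1,000 bytes = 3,055,104,000 bytes
1 GB = 1,000,000,000 bytes
3,055,104,000 / 1,000,000,000 = 3.055 GB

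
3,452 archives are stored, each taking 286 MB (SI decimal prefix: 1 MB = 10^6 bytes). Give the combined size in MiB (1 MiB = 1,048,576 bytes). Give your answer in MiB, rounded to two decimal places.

Total = 3,452 × 286 MB = 987,272 MB
= 987,272 × 1,000,000 bytes = 987,272,000,000 bytes
1 MiB = 1,048,576 bytes
987,272,000,000 / 1,048,576 = 941,535.95 MiB

941,535.95 MiB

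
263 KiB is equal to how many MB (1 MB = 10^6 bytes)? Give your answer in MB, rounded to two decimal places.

0.27 MB

263 KiB × 1,024 bytes/KiB = 269,312 bytes
1 MB = 1,000,000 bytes
269,312 / 1,000,000 = 0.27 MB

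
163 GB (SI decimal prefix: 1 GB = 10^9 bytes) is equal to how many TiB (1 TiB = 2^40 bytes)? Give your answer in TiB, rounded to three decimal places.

163 GB = 163 × 10^9 bytes = 163,000,000,000 bytes
1 TiB = 1,099,511,627,776 bytes
163,000,000,000 / 1,099,511,627,776 = 0.148 TiB

0.148 TiB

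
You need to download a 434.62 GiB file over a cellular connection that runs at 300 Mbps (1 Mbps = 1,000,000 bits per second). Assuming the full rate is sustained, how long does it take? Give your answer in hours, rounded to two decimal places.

3.46 hours

434.62 GiB = 466,669,671,546.88 bytes = 3,733,357,372,375.04 bits
300 Mbps = 300,000,000 bits/s
time = 3,733,357,372,375.04 / 300,000,000 = 12,444.5246 s
12,444.5246 s / 3600 = 3.46 hours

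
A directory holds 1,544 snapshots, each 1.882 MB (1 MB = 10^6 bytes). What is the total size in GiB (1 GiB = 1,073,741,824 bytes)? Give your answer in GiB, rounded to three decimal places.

Total = 1,544 × 1.882 MB = 2905.808 MB
= 2905.808 × 1,000,000 bytes = 2,905,808,000 bytes
1 GiB = 1,073,741,824 bytes
2,905,808,000 / 1,073,741,824 = 2.706 GiB

2.706 GiB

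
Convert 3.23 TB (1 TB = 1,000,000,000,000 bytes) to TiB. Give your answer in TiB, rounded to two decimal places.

3.23 TB × 1,000,000,000,000 bytes/TB = 3,230,000,000,000 bytes
1 TiB = 1,099,511,627,776 bytes
3,230,000,000,000 / 1,099,511,627,776 = 2.94 TiB

2.94 TiB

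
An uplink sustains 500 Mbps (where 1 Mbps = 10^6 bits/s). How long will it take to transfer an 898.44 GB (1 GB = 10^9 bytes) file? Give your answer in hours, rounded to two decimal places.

898.44 GB = 898,440,000,000 bytes = 7,187,520,000,000 bits
500 Mbps = 500,000,000 bits/s
time = 7,187,520,000,000 / 500,000,000 = 14,375.0400 s
14,375.0400 s / 3600 = 3.99 hours

3.99 hours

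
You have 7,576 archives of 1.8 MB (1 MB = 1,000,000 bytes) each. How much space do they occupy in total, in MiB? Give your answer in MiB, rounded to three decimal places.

Total = 7,576 × 1.8 MB = 13636.8 MB
= 13636.8 × 1,000,000 bytes = 13,636,800,000 bytes
1 MiB = 1,048,576 bytes
13,636,800,000 / 1,048,576 = 13,005.066 MiB

13,005.066 MiB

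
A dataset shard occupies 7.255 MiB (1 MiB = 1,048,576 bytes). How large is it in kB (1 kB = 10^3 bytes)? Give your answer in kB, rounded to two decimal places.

7,607.42 kB

7.255 MiB × 1,048,576 bytes/MiB = 7,607,418.88 bytes
1 kB = 1,000 bytes
7,607,418.88 / 1,000 = 7,607.42 kB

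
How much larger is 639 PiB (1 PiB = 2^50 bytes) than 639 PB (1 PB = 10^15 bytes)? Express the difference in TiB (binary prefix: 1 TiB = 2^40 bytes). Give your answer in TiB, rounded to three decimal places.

639 PiB = 639 × 1,125,899,906,842,624 = 719,450,040,472,436,736 bytes
639 PB = 639 × 1,000,000,000,000,000 = 639,000,000,000,000,000 bytes
difference = 80,450,040,472,436,736 bytes
80,450,040,472,436,736 / 1,099,511,627,776 = 73,168.886 TiB

73,168.886 TiB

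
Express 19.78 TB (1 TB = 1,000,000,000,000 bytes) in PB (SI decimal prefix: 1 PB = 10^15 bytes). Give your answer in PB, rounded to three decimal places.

0.020 PB

19.78 TB × 1,000,000,000,000 bytes/TB = 19,780,000,000,000 bytes
1 PB = 1,000,000,000,000,000 bytes
19,780,000,000,000 / 1,000,000,000,000,000 = 0.020 PB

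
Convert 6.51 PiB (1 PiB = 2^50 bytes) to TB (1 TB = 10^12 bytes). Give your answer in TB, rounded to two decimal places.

7,329.61 TB

6.51 PiB = 6.51 × 2^50 bytes = 7,329,608,393,545,482.24 bytes
1 TB = 10^12 bytes = 1,000,000,000,000 bytes
7,329,608,393,545,482.24 / 1,000,000,000,000 = 7,329.61 TB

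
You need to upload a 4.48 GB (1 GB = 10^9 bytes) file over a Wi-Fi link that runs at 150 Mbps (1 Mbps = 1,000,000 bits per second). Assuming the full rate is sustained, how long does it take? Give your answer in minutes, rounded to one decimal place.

4.0 minutes

4.48 GB = 4,480,000,000 bytes = 35,840,000,000 bits
150 Mbps = 150,000,000 bits/s
time = 35,840,000,000 / 150,000,000 = 238.93 s
238.93 s / 60 = 4.0 minutes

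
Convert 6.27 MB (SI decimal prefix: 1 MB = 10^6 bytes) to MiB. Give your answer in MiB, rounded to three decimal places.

6.27 MB = 6.27 × 10^6 bytes = 6,270,000 bytes
1 MiB = 2^20 bytes = 1,048,576 bytes
6,270,000 / 1,048,576 = 5.980 MiB

5.980 MiB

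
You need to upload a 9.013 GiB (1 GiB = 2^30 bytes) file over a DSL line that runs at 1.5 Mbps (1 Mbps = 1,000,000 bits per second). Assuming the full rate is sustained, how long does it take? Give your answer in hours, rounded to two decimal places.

14.34 hours

9.013 GiB = 9,677,635,059.712 bytes = 77,421,080,477.696 bits
1.5 Mbps = 1,500,000 bits/s
time = 77,421,080,477.696 / 1,500,000 = 51,614.0537 s
51,614.0537 s / 3600 = 14.34 hours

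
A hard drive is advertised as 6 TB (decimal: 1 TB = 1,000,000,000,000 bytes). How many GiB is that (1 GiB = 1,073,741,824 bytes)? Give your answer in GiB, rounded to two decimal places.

5,587.94 GiB

6 TB = 6 × 10^12 bytes = 6,000,000,000,000 bytes
1 GiB = 1,073,741,824 bytes
6,000,000,000,000 / 1,073,741,824 = 5,587.94 GiB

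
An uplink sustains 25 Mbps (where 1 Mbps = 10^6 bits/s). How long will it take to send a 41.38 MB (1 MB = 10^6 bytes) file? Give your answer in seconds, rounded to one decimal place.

41.38 MB = 41,380,000 bytes = 331,040,000 bits
25 Mbps = 25,000,000 bits/s
time = 331,040,000 / 25,000,000 = 13.2 s

13.2 seconds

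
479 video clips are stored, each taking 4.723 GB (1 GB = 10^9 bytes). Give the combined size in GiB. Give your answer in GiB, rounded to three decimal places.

Total = 479 × 4.723 GB = 2262.317 GB
= 2262.317 × 1,000,000,000 bytes = 2,262,317,000,000 bytes
1 GiB = 1,073,741,824 bytes
2,262,317,000,000 / 1,073,741,824 = 2,106.947 GiB

2,106.947 GiB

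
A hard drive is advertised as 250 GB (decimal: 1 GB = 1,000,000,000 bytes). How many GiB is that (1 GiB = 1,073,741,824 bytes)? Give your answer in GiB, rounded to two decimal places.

250 GB × 1,000,000,000 bytes/GB = 250,000,000,000 bytes
1 GiB = 2^30 bytes = 1,073,741,824 bytes
250,000,000,000 / 1,073,741,824 = 232.83 GiB

232.83 GiB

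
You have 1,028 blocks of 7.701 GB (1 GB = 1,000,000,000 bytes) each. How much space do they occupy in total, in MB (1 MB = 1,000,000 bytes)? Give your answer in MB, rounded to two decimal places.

7,916,628.00 MB

Total = 1,028 × 7.701 GB = 7916.628 GB
= 7916.628 × 1,000,000,000 bytes = 7,916,628,000,000 bytes
1 MB = 1,000,000 bytes
7,916,628,000,000 / 1,000,000 = 7,916,628.00 MB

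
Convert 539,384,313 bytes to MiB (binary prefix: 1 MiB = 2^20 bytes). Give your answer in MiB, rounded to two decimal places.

539,384,313 bytes given.
1 MiB = 2^20 bytes = 1,048,576 bytes
539,384,313 / 1,048,576 = 514.40 MiB

514.40 MiB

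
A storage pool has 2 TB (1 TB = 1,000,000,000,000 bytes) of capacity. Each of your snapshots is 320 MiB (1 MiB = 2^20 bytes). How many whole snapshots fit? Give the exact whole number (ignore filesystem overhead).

Capacity: 2 TB = 2,000,000,000,000 bytes
Per item: 320 MiB = 335,544,320 bytes
⌊2,000,000,000,000 / 335,544,320⌋ = 5,960

5,960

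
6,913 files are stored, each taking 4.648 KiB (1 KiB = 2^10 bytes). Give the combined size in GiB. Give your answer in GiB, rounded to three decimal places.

0.031 GiB

Total = 6,913 × 4.648 KiB = 32131.624 KiB
= 32131.624 × 1,024 bytes = 32,902,782.976 bytes
1 GiB = 1,073,741,824 bytes
32,902,782.976 / 1,073,741,824 = 0.031 GiB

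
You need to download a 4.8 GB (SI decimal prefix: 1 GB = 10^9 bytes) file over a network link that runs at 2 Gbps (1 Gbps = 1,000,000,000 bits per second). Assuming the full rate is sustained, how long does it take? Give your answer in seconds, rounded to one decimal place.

4.8 GB = 4,800,000,000 bytes = 38,400,000,000 bits
2 Gbps = 2,000,000,000 bits/s
time = 38,400,000,000 / 2,000,000,000 = 19.2 s

19.2 seconds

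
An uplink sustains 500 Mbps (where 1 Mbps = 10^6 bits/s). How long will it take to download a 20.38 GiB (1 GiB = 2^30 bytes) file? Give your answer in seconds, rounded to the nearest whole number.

350 seconds

20.38 GiB = 21,882,858,373.12 bytes = 175,062,866,984.96 bits
500 Mbps = 500,000,000 bits/s
time = 175,062,866,984.96 / 500,000,000 = 350 s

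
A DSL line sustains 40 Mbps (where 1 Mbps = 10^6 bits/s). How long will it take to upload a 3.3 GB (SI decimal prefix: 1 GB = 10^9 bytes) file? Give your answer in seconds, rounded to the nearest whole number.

3.3 GB = 3,300,000,000 bytes = 26,400,000,000 bits
40 Mbps = 40,000,000 bits/s
time = 26,400,000,000 / 40,000,000 = 660 s

660 seconds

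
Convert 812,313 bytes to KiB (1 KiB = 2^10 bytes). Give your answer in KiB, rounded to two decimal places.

812,313 bytes given.
1 KiB = 2^10 bytes = 1,024 bytes
812,313 / 1,024 = 793.27 KiB

793.27 KiB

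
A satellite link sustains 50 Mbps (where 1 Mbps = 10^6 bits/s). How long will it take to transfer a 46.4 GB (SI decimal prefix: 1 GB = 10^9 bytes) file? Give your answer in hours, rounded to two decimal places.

46.4 GB = 46,400,000,000 bytes = 371,200,000,000 bits
50 Mbps = 50,000,000 bits/s
time = 371,200,000,000 / 50,000,000 = 7,424.0000 s
7,424.0000 s / 3600 = 2.06 hours

2.06 hours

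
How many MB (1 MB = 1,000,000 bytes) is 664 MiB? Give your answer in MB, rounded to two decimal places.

696.25 MB

664 MiB × 1,048,576 bytes/MiB = 696,254,464 bytes
1 MB = 10^6 bytes = 1,000,000 bytes
696,254,464 / 1,000,000 = 696.25 MB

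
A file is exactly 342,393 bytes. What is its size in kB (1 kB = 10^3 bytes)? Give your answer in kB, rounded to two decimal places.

342,393 bytes given.
1 kB = 1,000 bytes
342,393 / 1,000 = 342.39 kB

342.39 kB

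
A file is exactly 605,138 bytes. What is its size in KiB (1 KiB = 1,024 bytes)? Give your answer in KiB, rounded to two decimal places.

605,138 bytes given.
1 KiB = 1,024 bytes
605,138 / 1,024 = 590.96 KiB

590.96 KiB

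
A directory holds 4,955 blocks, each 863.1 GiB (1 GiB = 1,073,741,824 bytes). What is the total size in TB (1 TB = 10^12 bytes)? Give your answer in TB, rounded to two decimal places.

4,592.03 TB

Total = 4,955 × 863.1 GiB = 4276660.5 GiB
= 4276660.5 × 1,073,741,824 bytes = 4,592,029,245,898,752 bytes
1 TB = 1,000,000,000,000 bytes
4,592,029,245,898,752 / 1,000,000,000,000 = 4,592.03 TB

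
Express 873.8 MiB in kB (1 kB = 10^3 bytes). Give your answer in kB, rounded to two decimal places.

873.8 MiB × 1,048,576 bytes/MiB = 916,245,708.8 bytes
1 kB = 10^3 bytes = 1,000 bytes
916,245,708.8 / 1,000 = 916,245.71 kB

916,245.71 kB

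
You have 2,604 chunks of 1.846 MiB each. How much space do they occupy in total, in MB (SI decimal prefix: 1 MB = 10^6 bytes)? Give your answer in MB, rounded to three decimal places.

5,040.488 MB

Total = 2,604 × 1.846 MiB = 4806.984 MiB
= 4806.984 × 1,048,576 bytes = 5,040,488,054.784 bytes
1 MB = 1,000,000 bytes
5,040,488,054.784 / 1,000,000 = 5,040.488 MB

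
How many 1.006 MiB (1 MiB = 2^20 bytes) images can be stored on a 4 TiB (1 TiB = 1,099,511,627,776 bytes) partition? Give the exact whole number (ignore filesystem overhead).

4,169,288

Capacity: 4 TiB = 4,398,046,511,104 bytes
Per item: 1.006 MiB = 1,054,867.456 bytes
⌊4,398,046,511,104 / 1,054,867.456⌋ = 4,169,288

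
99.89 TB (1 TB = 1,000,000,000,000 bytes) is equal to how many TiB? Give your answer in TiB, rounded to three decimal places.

99.89 TB × 1,000,000,000,000 bytes/TB = 99,890,000,000,000 bytes
1 TiB = 2^40 bytes = 1,099,511,627,776 bytes
99,890,000,000,000 / 1,099,511,627,776 = 90.849 TiB

90.849 TiB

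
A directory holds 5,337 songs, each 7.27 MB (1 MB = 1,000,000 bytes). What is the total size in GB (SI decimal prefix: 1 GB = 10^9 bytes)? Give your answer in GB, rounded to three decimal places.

38.800 GB

Total = 5,337 × 7.27 MB = 38799.99 MB
= 38799.99 × 1,000,000 bytes = 38,799,990,000 bytes
1 GB = 1,000,000,000 bytes
38,799,990,000 / 1,000,000,000 = 38.800 GB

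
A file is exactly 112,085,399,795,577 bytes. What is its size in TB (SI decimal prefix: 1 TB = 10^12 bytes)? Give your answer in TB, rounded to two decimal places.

112,085,399,795,577 bytes given.
1 TB = 10^12 bytes = 1,000,000,000,000 bytes
112,085,399,795,577 / 1,000,000,000,000 = 112.09 TB

112.09 TB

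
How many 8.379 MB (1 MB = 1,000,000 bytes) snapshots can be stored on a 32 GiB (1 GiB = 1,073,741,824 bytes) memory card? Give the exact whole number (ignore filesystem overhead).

4,100

Capacity: 32 GiB = 34,359,738,368 bytes
Per item: 8.379 MB = 8,379,000 bytes
⌊34,359,738,368 / 8,379,000⌋ = 4,100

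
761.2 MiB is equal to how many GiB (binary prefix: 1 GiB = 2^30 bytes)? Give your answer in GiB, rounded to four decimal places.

761.2 MiB = 761.2 × 2^20 bytes = 798,176,051.2 bytes
1 GiB = 2^30 bytes = 1,073,741,824 bytes
798,176,051.2 / 1,073,741,824 = 0.7434 GiB

0.7434 GiB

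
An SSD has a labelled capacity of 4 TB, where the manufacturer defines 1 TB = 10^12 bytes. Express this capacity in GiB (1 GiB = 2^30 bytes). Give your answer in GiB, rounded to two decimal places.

3,725.29 GiB

4 TB = 4 × 10^12 bytes = 4,000,000,000,000 bytes
1 GiB = 2^30 bytes = 1,073,741,824 bytes
4,000,000,000,000 / 1,073,741,824 = 3,725.29 GiB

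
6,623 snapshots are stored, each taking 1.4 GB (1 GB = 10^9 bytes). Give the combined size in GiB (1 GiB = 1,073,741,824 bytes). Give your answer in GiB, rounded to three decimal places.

8,635.409 GiB

Total = 6,623 × 1.4 GB = 9272.2 GB
= 9272.2 × 1,000,000,000 bytes = 9,272,200,000,000 bytes
1 GiB = 1,073,741,824 bytes
9,272,200,000,000 / 1,073,741,824 = 8,635.409 GiB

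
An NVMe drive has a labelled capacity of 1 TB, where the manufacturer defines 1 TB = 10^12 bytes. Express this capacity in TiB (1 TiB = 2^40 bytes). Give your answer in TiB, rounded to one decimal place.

1 TB × 1,000,000,000,000 bytes/TB = 1,000,000,000,000 bytes
1 TiB = 1,099,511,627,776 bytes
1,000,000,000,000 / 1,099,511,627,776 = 0.9 TiB

0.9 TiB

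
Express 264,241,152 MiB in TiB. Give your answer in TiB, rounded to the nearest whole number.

252 TiB

264,241,152 MiB = 264,241,152 × 2^20 bytes = 277,076,930,199,552 bytes
1 TiB = 1,099,511,627,776 bytes
277,076,930,199,552 / 1,099,511,627,776 = 252 TiB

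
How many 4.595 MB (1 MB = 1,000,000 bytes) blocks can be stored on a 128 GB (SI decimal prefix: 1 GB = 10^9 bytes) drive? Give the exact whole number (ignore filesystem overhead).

27,856

Capacity: 128 GB = 128,000,000,000 bytes
Per item: 4.595 MB = 4,595,000 bytes
⌊128,000,000,000 / 4,595,000⌋ = 27,856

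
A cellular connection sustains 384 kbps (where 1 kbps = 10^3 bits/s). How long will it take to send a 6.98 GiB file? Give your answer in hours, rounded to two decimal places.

43.37 hours

6.98 GiB = 7,494,717,931.52 bytes = 59,957,743,452.16 bits
384 kbps = 384,000 bits/s
time = 59,957,743,452.16 / 384,000 = 156,139.9569 s
156,139.9569 s / 3600 = 43.37 hours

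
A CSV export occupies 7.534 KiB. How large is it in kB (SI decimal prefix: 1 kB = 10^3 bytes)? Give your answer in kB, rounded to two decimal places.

7.71 kB

7.534 KiB = 7.534 × 2^10 bytes = 7,714.816 bytes
1 kB = 1,000 bytes
7,714.816 / 1,000 = 7.71 kB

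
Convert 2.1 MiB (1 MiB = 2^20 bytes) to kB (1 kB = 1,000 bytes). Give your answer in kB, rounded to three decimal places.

2,202.010 kB

2.1 MiB = 2.1 × 2^20 bytes = 2,202,009.6 bytes
1 kB = 1,000 bytes
2,202,009.6 / 1,000 = 2,202.010 kB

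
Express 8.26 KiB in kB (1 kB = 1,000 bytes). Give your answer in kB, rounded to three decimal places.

8.26 KiB × 1,024 bytes/KiB = 8,458.24 bytes
1 kB = 1,000 bytes
8,458.24 / 1,000 = 8.458 kB

8.458 kB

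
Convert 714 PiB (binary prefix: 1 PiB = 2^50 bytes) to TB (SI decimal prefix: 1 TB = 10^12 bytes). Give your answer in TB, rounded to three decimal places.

803,892.533 TB

714 PiB × 1,125,899,906,842,624 bytes/PiB = 803,892,533,485,633,536 bytes
1 TB = 1,000,000,000,000 bytes
803,892,533,485,633,536 / 1,000,000,000,000 = 803,892.533 TB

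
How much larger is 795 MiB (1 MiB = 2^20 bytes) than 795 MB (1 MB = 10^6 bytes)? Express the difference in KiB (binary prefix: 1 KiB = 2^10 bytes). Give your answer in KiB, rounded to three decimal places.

37,712.813 KiB

795 MiB = 795 × 1,048,576 = 833,617,920 bytes
795 MB = 795 × 1,000,000 = 795,000,000 bytes
difference = 38,617,920 bytes
38,617,920 / 1,024 = 37,712.813 KiB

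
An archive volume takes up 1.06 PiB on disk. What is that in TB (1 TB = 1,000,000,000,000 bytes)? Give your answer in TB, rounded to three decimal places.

1,193.454 TB

1.06 PiB × 1,125,899,906,842,624 bytes/PiB = 1,193,453,901,253,181.44 bytes
1 TB = 1,000,000,000,000 bytes
1,193,453,901,253,181.44 / 1,000,000,000,000 = 1,193.454 TB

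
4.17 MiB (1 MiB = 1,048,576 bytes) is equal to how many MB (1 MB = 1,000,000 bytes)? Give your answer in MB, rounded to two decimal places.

4.37 MB

4.17 MiB = 4.17 × 2^20 bytes = 4,372,561.92 bytes
1 MB = 10^6 bytes = 1,000,000 bytes
4,372,561.92 / 1,000,000 = 4.37 MB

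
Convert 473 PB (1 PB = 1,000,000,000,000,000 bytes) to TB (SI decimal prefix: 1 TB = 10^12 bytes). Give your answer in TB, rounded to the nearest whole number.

473,000 TB

473 PB = 473 × 10^15 bytes = 473,000,000,000,000,000 bytes
1 TB = 1,000,000,000,000 bytes
473,000,000,000,000,000 / 1,000,000,000,000 = 473,000 TB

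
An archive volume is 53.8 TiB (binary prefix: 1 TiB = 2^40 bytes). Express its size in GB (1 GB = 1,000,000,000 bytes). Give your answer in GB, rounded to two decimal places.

53.8 TiB × 1,099,511,627,776 bytes/TiB = 59,153,725,574,348.8 bytes
1 GB = 10^9 bytes = 1,000,000,000 bytes
59,153,725,574,348.8 / 1,000,000,000 = 59,153.73 GB

59,153.73 GB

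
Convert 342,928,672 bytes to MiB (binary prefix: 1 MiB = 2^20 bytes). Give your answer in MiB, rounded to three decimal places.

327.042 MiB

342,928,672 bytes given.
1 MiB = 2^20 bytes = 1,048,576 bytes
342,928,672 / 1,048,576 = 327.042 MiB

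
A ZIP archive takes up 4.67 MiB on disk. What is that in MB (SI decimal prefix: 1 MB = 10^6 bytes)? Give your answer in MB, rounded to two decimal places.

4.67 MiB = 4.67 × 2^20 bytes = 4,896,849.92 bytes
1 MB = 10^6 bytes = 1,000,000 bytes
4,896,849.92 / 1,000,000 = 4.90 MB

4.90 MB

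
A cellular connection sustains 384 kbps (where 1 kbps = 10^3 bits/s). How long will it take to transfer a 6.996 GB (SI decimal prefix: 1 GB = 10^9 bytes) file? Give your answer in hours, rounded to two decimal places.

6.996 GB = 6,996,000,000 bytes = 55,968,000,000 bits
384 kbps = 384,000 bits/s
time = 55,968,000,000 / 384,000 = 145,750.0000 s
145,750.0000 s / 3600 = 40.49 hours

40.49 hours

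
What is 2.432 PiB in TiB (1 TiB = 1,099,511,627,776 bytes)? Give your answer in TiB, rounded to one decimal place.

2,490.4 TiB

2.432 PiB = 2.432 × 2^50 bytes = 2,738,188,573,441,261.568 bytes
1 TiB = 2^40 bytes = 1,099,511,627,776 bytes
2,738,188,573,441,261.568 / 1,099,511,627,776 = 2,490.4 TiB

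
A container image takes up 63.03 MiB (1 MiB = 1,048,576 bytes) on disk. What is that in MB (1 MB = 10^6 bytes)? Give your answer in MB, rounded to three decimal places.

63.03 MiB = 63.03 × 2^20 bytes = 66,091,745.28 bytes
1 MB = 1,000,000 bytes
66,091,745.28 / 1,000,000 = 66.092 MB

66.092 MB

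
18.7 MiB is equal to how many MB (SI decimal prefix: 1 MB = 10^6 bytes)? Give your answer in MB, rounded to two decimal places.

19.61 MB

18.7 MiB × 1,048,576 bytes/MiB = 19,608,371.2 bytes
1 MB = 10^6 bytes = 1,000,000 bytes
19,608,371.2 / 1,000,000 = 19.61 MB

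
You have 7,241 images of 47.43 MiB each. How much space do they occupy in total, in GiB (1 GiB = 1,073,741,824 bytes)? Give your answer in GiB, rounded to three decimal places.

Total = 7,241 × 47.43 MiB = 343440.63 MiB
= 343440.63 × 1,048,576 bytes = 360,123,602,042.88 bytes
1 GiB = 1,073,741,824 bytes
360,123,602,042.88 / 1,073,741,824 = 335.391 GiB

335.391 GiB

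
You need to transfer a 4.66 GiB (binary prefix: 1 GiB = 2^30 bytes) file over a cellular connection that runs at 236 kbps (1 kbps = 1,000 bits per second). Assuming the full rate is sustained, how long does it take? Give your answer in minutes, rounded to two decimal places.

2,826.91 minutes

4.66 GiB = 5,003,636,899.84 bytes = 40,029,095,198.72 bits
236 kbps = 236,000 bits/s
time = 40,029,095,198.72 / 236,000 = 169,614.810 s
169,614.810 s / 60 = 2,826.91 minutes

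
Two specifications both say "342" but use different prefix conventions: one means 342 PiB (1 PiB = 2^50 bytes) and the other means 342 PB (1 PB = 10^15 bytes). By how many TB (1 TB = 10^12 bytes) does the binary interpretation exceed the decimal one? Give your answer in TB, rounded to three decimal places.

43,057.768 TB

342 PiB = 342 × 1,125,899,906,842,624 = 385,057,768,140,177,408 bytes
342 PB = 342 × 1,000,000,000,000,000 = 342,000,000,000,000,000 bytes
difference = 43,057,768,140,177,408 bytes
43,057,768,140,177,408 / 1,000,000,000,000 = 43,057.768 TB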